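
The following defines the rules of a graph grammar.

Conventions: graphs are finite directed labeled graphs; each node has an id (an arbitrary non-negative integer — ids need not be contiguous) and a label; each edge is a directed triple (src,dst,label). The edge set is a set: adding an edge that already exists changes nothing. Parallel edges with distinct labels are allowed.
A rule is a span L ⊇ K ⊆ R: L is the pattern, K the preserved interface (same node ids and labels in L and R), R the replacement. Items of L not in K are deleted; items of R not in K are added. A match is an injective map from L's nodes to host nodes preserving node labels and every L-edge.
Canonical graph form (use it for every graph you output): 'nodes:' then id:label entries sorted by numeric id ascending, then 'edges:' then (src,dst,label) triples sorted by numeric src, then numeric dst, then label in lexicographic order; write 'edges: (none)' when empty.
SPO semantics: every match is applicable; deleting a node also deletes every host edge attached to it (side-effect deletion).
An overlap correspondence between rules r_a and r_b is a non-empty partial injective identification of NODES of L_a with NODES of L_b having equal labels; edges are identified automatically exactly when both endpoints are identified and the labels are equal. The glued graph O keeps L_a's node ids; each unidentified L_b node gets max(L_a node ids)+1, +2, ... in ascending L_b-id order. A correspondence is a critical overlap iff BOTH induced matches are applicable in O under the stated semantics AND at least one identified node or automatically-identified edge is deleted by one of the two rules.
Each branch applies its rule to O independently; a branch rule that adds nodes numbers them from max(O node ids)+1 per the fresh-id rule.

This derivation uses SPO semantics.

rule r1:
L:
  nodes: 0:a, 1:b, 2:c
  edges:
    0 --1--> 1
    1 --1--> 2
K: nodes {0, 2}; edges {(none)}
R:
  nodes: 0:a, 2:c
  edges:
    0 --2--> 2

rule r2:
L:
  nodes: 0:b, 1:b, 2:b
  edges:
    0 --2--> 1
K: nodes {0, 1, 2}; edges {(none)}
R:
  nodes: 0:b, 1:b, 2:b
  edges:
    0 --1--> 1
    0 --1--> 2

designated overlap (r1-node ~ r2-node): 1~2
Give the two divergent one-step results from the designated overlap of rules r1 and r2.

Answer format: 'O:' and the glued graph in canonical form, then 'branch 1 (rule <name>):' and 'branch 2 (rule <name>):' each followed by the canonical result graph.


O:
nodes: 0:a, 1:b, 2:c, 3:b, 4:b
edges: (0,1,1); (1,2,1); (3,4,2)
branch 1 (rule r1):
nodes: 0:a, 2:c, 3:b, 4:b
edges: (0,2,2); (3,4,2)
branch 2 (rule r2):
nodes: 0:a, 1:b, 2:c, 3:b, 4:b
edges: (0,1,1); (1,2,1); (3,1,1); (3,4,1)


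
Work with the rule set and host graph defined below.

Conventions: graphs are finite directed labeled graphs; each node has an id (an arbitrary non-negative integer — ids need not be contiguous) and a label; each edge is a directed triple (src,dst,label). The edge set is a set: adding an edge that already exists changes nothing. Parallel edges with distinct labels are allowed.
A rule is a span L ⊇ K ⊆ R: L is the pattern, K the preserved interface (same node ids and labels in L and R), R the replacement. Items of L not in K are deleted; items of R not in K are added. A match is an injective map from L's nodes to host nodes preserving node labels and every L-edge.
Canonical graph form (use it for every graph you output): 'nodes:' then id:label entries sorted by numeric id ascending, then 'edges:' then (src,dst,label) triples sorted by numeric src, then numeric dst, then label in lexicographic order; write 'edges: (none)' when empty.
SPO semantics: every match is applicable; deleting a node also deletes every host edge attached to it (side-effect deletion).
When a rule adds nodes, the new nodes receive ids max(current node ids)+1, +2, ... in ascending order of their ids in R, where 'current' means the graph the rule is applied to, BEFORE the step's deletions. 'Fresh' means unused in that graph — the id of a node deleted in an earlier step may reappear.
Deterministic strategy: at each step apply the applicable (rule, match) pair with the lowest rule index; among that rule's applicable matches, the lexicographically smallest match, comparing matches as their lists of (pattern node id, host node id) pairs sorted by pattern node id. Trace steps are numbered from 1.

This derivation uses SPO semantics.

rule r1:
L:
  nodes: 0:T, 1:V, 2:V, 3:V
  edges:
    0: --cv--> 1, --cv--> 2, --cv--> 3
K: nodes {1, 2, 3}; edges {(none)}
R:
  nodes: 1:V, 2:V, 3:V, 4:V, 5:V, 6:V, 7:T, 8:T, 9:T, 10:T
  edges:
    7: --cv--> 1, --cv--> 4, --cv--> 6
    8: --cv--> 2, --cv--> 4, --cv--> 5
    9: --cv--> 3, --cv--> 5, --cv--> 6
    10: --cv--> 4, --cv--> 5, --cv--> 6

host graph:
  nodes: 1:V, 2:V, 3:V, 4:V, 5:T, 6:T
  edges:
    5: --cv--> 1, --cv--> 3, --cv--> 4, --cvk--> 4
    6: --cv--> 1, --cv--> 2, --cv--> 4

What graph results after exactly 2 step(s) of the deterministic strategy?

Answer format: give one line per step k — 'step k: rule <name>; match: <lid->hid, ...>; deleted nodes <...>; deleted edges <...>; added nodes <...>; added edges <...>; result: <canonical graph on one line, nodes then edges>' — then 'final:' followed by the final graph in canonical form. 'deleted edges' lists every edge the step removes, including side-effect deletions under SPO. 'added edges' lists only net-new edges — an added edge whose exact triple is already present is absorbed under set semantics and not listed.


step 1: rule r1; match: 0->5, 1->1, 2->3, 3->4; deleted nodes 5; deleted edges (5,1,cv); (5,3,cv); (5,4,cv); (5,4,cvk); added nodes 7, 8, 9, 10, 11, 12, 13; added edges (10,1,cv); (10,7,cv); (10,9,cv); (11,3,cv); (11,7,cv); (11,8,cv); (12,4,cv); (12,8,cv); (12,9,cv); (13,7,cv); (13,8,cv); (13,9,cv); result: nodes: 1:V, 2:V, 3:V, 4:V, 6:T, 7:V, 8:V, 9:V, 10:T, 11:T, 12:T, 13:T edges: (6,1,cv); (6,2,cv); (6,4,cv); (10,1,cv); (10,7,cv); (10,9,cv); (11,3,cv); (11,7,cv); (11,8,cv); (12,4,cv); (12,8,cv); (12,9,cv); (13,7,cv); (13,8,cv); (13,9,cv)
step 2: rule r1; match: 0->6, 1->1, 2->2, 3->4; deleted nodes 6; deleted edges (6,1,cv); (6,2,cv); (6,4,cv); added nodes 14, 15, 16, 17, 18, 19, 20; added edges (17,1,cv); (17,14,cv); (17,16,cv); (18,2,cv); (18,14,cv); (18,15,cv); (19,4,cv); (19,15,cv); (19,16,cv); (20,14,cv); (20,15,cv); (20,16,cv); result: nodes: 1:V, 2:V, 3:V, 4:V, 7:V, 8:V, 9:V, 10:T, 11:T, 12:T, 13:T, 14:V, 15:V, 16:V, 17:T, 18:T, 19:T, 20:T edges: (10,1,cv); (10,7,cv); (10,9,cv); (11,3,cv); (11,7,cv); (11,8,cv); (12,4,cv); (12,8,cv); (12,9,cv); (13,7,cv); (13,8,cv); (13,9,cv); (17,1,cv); (17,14,cv); (17,16,cv); (18,2,cv); (18,14,cv); (18,15,cv); (19,4,cv); (19,15,cv); (19,16,cv); (20,14,cv); (20,15,cv); (20,16,cv)
final:
nodes: 1:V, 2:V, 3:V, 4:V, 7:V, 8:V, 9:V, 10:T, 11:T, 12:T, 13:T, 14:V, 15:V, 16:V, 17:T, 18:T, 19:T, 20:T
edges: (10,1,cv); (10,7,cv); (10,9,cv); (11,3,cv); (11,7,cv); (11,8,cv); (12,4,cv); (12,8,cv); (12,9,cv); (13,7,cv); (13,8,cv); (13,9,cv); (17,1,cv); (17,14,cv); (17,16,cv); (18,2,cv); (18,14,cv); (18,15,cv); (19,4,cv); (19,15,cv); (19,16,cv); (20,14,cv); (20,15,cv); (20,16,cv)


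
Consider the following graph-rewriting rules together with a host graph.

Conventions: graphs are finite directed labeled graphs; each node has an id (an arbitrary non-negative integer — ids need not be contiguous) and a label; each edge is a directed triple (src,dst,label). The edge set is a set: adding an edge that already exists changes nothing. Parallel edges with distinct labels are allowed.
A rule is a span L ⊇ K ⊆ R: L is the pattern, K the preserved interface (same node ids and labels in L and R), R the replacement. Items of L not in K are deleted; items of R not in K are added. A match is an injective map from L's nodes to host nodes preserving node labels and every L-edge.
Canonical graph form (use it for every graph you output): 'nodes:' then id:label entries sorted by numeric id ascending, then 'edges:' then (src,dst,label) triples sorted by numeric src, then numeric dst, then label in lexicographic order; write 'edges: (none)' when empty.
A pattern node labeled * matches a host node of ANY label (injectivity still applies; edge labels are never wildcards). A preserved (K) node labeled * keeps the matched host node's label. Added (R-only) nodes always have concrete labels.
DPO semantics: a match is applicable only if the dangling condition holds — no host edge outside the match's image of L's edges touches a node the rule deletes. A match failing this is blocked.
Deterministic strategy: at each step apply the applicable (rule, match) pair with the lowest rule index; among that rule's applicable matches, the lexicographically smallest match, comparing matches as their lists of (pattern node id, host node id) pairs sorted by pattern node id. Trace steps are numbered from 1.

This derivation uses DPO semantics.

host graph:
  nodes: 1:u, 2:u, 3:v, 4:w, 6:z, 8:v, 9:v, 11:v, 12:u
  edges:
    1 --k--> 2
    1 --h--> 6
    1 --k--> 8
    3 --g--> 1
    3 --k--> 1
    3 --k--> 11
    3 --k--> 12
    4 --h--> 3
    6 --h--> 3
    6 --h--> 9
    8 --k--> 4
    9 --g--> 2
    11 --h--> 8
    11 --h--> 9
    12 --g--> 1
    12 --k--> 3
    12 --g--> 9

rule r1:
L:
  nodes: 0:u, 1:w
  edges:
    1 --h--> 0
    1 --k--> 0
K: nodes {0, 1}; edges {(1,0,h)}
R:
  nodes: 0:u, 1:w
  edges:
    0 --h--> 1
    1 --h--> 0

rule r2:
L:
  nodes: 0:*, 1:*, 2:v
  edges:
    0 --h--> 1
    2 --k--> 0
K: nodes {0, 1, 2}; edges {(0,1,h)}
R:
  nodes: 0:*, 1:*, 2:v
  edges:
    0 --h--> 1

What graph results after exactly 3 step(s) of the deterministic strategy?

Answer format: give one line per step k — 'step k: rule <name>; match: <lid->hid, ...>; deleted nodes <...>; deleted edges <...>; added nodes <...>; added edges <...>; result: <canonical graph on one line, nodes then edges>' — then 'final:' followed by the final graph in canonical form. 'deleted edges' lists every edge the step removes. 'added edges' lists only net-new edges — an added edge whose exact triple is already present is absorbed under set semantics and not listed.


step 1: rule r2; match: 0->1, 1->6, 2->3; deleted nodes (none); deleted edges (3,1,k); added nodes (none); added edges (none); result: nodes: 1:u, 2:u, 3:v, 4:w, 6:z, 8:v, 9:v, 11:v, 12:u edges: (1,2,k); (1,6,h); (1,8,k); (3,1,g); (3,11,k); (3,12,k); (4,3,h); (6,3,h); (6,9,h); (8,4,k); (9,2,g); (11,8,h); (11,9,h); (12,1,g); (12,3,k); (12,9,g)
step 2: rule r2; match: 0->4, 1->3, 2->8; deleted nodes (none); deleted edges (8,4,k); added nodes (none); added edges (none); result: nodes: 1:u, 2:u, 3:v, 4:w, 6:z, 8:v, 9:v, 11:v, 12:u edges: (1,2,k); (1,6,h); (1,8,k); (3,1,g); (3,11,k); (3,12,k); (4,3,h); (6,3,h); (6,9,h); (9,2,g); (11,8,h); (11,9,h); (12,1,g); (12,3,k); (12,9,g)
step 3: rule r2; match: 0->11, 1->8, 2->3; deleted nodes (none); deleted edges (3,11,k); added nodes (none); added edges (none); result: nodes: 1:u, 2:u, 3:v, 4:w, 6:z, 8:v, 9:v, 11:v, 12:u edges: (1,2,k); (1,6,h); (1,8,k); (3,1,g); (3,12,k); (4,3,h); (6,3,h); (6,9,h); (9,2,g); (11,8,h); (11,9,h); (12,1,g); (12,3,k); (12,9,g)
final:
nodes: 1:u, 2:u, 3:v, 4:w, 6:z, 8:v, 9:v, 11:v, 12:u
edges: (1,2,k); (1,6,h); (1,8,k); (3,1,g); (3,12,k); (4,3,h); (6,3,h); (6,9,h); (9,2,g); (11,8,h); (11,9,h); (12,1,g); (12,3,k); (12,9,g)


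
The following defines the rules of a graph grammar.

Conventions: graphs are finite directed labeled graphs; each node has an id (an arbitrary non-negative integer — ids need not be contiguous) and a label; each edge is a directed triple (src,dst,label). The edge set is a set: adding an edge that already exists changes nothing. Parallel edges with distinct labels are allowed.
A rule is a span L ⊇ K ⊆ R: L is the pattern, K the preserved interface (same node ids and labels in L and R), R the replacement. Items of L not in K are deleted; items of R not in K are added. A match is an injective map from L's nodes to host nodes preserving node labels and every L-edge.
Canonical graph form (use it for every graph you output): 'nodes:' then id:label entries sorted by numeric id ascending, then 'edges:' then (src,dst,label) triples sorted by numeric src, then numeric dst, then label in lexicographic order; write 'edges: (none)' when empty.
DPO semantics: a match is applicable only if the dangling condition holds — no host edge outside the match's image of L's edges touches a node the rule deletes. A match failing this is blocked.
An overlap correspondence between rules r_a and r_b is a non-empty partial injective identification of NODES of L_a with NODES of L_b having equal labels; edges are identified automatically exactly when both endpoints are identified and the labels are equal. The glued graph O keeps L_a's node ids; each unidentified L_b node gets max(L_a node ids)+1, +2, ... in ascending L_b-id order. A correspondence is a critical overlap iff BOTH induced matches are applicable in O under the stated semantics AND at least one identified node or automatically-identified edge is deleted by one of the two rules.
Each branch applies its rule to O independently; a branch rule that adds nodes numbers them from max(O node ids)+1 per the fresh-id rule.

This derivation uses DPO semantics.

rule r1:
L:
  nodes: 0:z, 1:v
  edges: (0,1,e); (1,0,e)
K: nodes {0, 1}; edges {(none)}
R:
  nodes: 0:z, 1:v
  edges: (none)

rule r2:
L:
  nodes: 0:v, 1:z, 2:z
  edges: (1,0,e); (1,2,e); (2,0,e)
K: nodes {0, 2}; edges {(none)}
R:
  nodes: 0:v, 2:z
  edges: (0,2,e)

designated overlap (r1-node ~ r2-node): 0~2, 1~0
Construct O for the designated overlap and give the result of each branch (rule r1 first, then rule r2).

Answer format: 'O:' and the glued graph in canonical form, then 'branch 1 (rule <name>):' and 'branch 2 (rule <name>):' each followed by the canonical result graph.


O:
nodes: 0:z, 1:v, 2:z
edges: (0,1,e); (1,0,e); (2,0,e); (2,1,e)
branch 1 (rule r1):
nodes: 0:z, 1:v, 2:z
edges: (2,0,e); (2,1,e)
branch 2 (rule r2):
nodes: 0:z, 1:v
edges: (1,0,e)


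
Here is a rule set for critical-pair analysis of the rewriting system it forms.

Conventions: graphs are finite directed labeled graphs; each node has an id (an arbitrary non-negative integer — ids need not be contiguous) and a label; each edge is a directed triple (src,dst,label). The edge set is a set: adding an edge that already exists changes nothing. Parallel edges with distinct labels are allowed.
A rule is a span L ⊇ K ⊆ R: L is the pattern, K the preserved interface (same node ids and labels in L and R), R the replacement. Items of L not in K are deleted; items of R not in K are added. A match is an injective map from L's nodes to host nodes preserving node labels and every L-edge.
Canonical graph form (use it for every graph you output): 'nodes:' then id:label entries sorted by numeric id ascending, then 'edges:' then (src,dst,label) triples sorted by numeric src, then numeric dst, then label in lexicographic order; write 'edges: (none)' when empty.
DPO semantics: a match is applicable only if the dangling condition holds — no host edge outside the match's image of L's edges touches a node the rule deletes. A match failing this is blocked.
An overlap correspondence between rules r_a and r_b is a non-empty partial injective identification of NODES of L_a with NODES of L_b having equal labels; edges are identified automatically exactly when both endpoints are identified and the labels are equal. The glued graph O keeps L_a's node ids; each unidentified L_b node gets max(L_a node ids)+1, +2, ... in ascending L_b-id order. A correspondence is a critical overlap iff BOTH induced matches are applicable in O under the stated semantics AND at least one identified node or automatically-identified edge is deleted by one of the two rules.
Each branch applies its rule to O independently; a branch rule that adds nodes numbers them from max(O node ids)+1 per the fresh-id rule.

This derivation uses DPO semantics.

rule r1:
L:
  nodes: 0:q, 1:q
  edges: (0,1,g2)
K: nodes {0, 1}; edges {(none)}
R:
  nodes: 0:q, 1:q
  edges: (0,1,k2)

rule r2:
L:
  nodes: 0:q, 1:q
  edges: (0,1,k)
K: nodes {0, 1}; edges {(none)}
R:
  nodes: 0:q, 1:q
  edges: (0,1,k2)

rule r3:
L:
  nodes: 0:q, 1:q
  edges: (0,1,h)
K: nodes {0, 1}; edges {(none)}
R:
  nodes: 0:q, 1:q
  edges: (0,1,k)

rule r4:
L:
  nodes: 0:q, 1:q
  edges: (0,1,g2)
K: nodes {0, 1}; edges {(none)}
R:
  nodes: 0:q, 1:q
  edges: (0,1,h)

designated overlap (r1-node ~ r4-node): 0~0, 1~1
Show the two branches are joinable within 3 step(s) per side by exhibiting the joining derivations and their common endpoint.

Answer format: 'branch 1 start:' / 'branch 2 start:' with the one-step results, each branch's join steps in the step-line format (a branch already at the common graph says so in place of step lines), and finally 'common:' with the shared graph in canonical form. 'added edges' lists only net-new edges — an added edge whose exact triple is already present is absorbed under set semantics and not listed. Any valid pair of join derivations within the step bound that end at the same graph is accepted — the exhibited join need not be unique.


branch 1 start:
nodes: 0:q, 1:q
edges: (0,1,k2)
branch 2 start:
nodes: 0:q, 1:q
edges: (0,1,h)
branch 1: already at the common graph (0 steps)
branch 2 step 1: rule r3; match: 0->0, 1->1; deleted nodes (none); deleted edges (0,1,h); added nodes (none); added edges (0,1,k); result: nodes: 0:q, 1:q edges: (0,1,k)
branch 2 step 2: rule r2; match: 0->0, 1->1; deleted nodes (none); deleted edges (0,1,k); added nodes (none); added edges (0,1,k2); result: nodes: 0:q, 1:q edges: (0,1,k2)
common:
nodes: 0:q, 1:q
edges: (0,1,k2)


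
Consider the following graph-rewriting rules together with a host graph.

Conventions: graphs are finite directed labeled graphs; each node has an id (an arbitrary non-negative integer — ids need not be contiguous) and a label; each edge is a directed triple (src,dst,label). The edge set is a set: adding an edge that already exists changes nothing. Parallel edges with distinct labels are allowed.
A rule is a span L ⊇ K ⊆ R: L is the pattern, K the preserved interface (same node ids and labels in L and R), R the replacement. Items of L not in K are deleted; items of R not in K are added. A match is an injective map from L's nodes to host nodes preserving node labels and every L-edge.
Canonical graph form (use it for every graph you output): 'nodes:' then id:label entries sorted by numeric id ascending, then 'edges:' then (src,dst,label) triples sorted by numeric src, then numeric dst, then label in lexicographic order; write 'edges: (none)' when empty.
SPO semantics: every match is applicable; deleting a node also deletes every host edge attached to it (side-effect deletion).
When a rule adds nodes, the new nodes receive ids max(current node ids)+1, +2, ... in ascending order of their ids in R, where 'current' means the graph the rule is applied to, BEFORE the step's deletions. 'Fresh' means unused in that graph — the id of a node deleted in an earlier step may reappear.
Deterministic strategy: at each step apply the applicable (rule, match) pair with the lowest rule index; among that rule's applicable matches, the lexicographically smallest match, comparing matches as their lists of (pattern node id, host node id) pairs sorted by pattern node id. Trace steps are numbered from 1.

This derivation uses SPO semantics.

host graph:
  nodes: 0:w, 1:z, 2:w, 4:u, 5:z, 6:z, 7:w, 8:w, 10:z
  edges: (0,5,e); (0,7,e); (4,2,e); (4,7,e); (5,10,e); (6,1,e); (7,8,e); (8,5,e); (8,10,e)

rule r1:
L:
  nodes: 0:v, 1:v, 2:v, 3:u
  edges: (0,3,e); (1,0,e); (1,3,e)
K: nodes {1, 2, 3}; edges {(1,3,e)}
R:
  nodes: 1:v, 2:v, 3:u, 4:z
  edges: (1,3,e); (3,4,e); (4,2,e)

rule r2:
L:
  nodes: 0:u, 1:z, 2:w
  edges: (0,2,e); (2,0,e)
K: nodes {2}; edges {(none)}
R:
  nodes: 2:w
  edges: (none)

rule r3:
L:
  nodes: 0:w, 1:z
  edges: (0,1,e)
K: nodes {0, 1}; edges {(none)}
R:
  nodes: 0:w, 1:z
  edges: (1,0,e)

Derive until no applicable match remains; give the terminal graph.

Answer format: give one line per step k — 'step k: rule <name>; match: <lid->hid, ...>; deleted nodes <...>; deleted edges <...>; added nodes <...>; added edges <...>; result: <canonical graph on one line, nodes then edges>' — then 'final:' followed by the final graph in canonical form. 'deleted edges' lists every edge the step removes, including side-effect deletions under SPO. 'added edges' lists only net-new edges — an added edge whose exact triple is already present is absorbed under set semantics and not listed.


step 1: rule r3; match: 0->0, 1->5; deleted nodes (none); deleted edges (0,5,e); added nodes (none); added edges (5,0,e); result: nodes: 0:w, 1:z, 2:w, 4:u, 5:z, 6:z, 7:w, 8:w, 10:z edges: (0,7,e); (4,2,e); (4,7,e); (5,0,e); (5,10,e); (6,1,e); (7,8,e); (8,5,e); (8,10,e)
step 2: rule r3; match: 0->8, 1->5; deleted nodes (none); deleted edges (8,5,e); added nodes (none); added edges (5,8,e); result: nodes: 0:w, 1:z, 2:w, 4:u, 5:z, 6:z, 7:w, 8:w, 10:z edges: (0,7,e); (4,2,e); (4,7,e); (5,0,e); (5,8,e); (5,10,e); (6,1,e); (7,8,e); (8,10,e)
step 3: rule r3; match: 0->8, 1->10; deleted nodes (none); deleted edges (8,10,e); added nodes (none); added edges (10,8,e); result: nodes: 0:w, 1:z, 2:w, 4:u, 5:z, 6:z, 7:w, 8:w, 10:z edges: (0,7,e); (4,2,e); (4,7,e); (5,0,e); (5,8,e); (5,10,e); (6,1,e); (7,8,e); (10,8,e)
final:
nodes: 0:w, 1:z, 2:w, 4:u, 5:z, 6:z, 7:w, 8:w, 10:z
edges: (0,7,e); (4,2,e); (4,7,e); (5,0,e); (5,8,e); (5,10,e); (6,1,e); (7,8,e); (10,8,e)


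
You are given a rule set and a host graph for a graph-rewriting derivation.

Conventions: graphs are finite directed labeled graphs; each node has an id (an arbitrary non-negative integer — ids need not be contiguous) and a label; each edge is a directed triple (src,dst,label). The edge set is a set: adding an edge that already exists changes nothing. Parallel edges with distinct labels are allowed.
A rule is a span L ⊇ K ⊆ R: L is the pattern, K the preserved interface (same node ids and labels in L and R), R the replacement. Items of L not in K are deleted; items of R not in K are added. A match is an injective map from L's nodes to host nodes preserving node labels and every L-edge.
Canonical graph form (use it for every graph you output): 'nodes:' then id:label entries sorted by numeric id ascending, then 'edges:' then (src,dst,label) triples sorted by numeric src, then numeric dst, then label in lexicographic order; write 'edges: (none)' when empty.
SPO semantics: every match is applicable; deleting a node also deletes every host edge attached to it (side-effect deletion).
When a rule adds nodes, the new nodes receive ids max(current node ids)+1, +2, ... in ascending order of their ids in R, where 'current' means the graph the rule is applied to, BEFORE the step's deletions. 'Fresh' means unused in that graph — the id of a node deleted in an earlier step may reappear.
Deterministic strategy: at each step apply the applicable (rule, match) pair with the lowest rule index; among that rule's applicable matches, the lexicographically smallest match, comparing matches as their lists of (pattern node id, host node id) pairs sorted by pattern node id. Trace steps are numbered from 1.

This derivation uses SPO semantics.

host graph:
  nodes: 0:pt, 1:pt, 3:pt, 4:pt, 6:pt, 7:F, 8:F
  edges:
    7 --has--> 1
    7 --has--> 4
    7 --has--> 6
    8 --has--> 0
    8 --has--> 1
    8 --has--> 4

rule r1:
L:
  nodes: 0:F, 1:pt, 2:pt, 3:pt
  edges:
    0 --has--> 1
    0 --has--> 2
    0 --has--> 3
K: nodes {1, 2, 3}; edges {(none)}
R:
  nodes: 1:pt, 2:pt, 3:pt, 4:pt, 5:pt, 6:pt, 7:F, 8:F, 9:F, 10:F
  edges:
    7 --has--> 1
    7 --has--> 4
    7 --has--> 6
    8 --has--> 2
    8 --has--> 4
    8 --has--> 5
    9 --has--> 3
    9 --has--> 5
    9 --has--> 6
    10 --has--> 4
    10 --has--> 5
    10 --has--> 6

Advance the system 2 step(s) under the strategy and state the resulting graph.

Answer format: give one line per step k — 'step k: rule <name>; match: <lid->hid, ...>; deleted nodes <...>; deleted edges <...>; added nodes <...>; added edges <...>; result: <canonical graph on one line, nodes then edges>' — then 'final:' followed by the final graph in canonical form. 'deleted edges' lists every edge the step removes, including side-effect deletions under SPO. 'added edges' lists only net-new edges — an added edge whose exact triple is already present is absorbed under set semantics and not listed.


step 1: rule r1; match: 0->7, 1->1, 2->4, 3->6; deleted nodes 7; deleted edges (7,1,has); (7,4,has); (7,6,has); added nodes 9, 10, 11, 12, 13, 14, 15; added edges (12,1,has); (12,9,has); (12,11,has); (13,4,has); (13,9,has); (13,10,has); (14,6,has); (14,10,has); (14,11,has); (15,9,has); (15,10,has); (15,11,has); result: nodes: 0:pt, 1:pt, 3:pt, 4:pt, 6:pt, 8:F, 9:pt, 10:pt, 11:pt, 12:F, 13:F, 14:F, 15:F edges: (8,0,has); (8,1,has); (8,4,has); (12,1,has); (12,9,has); (12,11,has); (13,4,has); (13,9,has); (13,10,has); (14,6,has); (14,10,has); (14,11,has); (15,9,has); (15,10,has); (15,11,has)
step 2: rule r1; match: 0->8, 1->0, 2->1, 3->4; deleted nodes 8; deleted edges (8,0,has); (8,1,has); (8,4,has); added nodes 16, 17, 18, 19, 20, 21, 22; added edges (19,0,has); (19,16,has); (19,18,has); (20,1,has); (20,16,has); (20,17,has); (21,4,has); (21,17,has); (21,18,has); (22,16,has); (22,17,has); (22,18,has); result: nodes: 0:pt, 1:pt, 3:pt, 4:pt, 6:pt, 9:pt, 10:pt, 11:pt, 12:F, 13:F, 14:F, 15:F, 16:pt, 17:pt, 18:pt, 19:F, 20:F, 21:F, 22:F edges: (12,1,has); (12,9,has); (12,11,has); (13,4,has); (13,9,has); (13,10,has); (14,6,has); (14,10,has); (14,11,has); (15,9,has); (15,10,has); (15,11,has); (19,0,has); (19,16,has); (19,18,has); (20,1,has); (20,16,has); (20,17,has); (21,4,has); (21,17,has); (21,18,has); (22,16,has); (22,17,has); (22,18,has)
final:
nodes: 0:pt, 1:pt, 3:pt, 4:pt, 6:pt, 9:pt, 10:pt, 11:pt, 12:F, 13:F, 14:F, 15:F, 16:pt, 17:pt, 18:pt, 19:F, 20:F, 21:F, 22:F
edges: (12,1,has); (12,9,has); (12,11,has); (13,4,has); (13,9,has); (13,10,has); (14,6,has); (14,10,has); (14,11,has); (15,9,has); (15,10,has); (15,11,has); (19,0,has); (19,16,has); (19,18,has); (20,1,has); (20,16,has); (20,17,has); (21,4,has); (21,17,has); (21,18,has); (22,16,has); (22,17,has); (22,18,has)


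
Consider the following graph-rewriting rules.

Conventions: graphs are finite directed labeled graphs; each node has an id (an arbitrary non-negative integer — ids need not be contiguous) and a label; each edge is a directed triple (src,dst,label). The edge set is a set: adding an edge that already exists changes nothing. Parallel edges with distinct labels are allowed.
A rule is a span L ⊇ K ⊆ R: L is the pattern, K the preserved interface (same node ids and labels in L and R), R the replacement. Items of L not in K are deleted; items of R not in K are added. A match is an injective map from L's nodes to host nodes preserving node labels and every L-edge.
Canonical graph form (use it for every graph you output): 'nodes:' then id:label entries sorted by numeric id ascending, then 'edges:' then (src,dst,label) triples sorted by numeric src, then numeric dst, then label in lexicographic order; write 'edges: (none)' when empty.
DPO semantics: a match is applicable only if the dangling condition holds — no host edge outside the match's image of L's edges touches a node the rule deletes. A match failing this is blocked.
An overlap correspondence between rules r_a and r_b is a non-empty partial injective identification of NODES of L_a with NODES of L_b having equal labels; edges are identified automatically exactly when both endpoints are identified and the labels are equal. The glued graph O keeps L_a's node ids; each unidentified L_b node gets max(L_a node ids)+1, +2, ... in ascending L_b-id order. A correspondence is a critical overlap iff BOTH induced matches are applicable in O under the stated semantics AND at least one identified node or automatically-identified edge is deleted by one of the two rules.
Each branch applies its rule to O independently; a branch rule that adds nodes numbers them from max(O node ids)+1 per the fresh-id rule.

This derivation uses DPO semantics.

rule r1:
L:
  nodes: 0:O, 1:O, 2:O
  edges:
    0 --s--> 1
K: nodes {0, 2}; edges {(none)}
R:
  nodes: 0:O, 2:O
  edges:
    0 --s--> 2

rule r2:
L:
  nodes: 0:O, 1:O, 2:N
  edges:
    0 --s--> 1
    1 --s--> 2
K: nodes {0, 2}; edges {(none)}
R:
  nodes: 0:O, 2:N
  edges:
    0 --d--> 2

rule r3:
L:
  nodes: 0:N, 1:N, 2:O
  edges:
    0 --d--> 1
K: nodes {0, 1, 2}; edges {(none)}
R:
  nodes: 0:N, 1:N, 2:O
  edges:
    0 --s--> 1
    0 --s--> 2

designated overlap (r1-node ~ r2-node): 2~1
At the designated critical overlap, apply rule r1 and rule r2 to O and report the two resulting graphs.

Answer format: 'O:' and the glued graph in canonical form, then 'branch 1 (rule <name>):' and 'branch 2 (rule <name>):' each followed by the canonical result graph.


O:
nodes: 0:O, 1:O, 2:O, 3:O, 4:N
edges: (0,1,s); (2,4,s); (3,2,s)
branch 1 (rule r1):
nodes: 0:O, 2:O, 3:O, 4:N
edges: (0,2,s); (2,4,s); (3,2,s)
branch 2 (rule r2):
nodes: 0:O, 1:O, 3:O, 4:N
edges: (0,1,s); (3,4,d)


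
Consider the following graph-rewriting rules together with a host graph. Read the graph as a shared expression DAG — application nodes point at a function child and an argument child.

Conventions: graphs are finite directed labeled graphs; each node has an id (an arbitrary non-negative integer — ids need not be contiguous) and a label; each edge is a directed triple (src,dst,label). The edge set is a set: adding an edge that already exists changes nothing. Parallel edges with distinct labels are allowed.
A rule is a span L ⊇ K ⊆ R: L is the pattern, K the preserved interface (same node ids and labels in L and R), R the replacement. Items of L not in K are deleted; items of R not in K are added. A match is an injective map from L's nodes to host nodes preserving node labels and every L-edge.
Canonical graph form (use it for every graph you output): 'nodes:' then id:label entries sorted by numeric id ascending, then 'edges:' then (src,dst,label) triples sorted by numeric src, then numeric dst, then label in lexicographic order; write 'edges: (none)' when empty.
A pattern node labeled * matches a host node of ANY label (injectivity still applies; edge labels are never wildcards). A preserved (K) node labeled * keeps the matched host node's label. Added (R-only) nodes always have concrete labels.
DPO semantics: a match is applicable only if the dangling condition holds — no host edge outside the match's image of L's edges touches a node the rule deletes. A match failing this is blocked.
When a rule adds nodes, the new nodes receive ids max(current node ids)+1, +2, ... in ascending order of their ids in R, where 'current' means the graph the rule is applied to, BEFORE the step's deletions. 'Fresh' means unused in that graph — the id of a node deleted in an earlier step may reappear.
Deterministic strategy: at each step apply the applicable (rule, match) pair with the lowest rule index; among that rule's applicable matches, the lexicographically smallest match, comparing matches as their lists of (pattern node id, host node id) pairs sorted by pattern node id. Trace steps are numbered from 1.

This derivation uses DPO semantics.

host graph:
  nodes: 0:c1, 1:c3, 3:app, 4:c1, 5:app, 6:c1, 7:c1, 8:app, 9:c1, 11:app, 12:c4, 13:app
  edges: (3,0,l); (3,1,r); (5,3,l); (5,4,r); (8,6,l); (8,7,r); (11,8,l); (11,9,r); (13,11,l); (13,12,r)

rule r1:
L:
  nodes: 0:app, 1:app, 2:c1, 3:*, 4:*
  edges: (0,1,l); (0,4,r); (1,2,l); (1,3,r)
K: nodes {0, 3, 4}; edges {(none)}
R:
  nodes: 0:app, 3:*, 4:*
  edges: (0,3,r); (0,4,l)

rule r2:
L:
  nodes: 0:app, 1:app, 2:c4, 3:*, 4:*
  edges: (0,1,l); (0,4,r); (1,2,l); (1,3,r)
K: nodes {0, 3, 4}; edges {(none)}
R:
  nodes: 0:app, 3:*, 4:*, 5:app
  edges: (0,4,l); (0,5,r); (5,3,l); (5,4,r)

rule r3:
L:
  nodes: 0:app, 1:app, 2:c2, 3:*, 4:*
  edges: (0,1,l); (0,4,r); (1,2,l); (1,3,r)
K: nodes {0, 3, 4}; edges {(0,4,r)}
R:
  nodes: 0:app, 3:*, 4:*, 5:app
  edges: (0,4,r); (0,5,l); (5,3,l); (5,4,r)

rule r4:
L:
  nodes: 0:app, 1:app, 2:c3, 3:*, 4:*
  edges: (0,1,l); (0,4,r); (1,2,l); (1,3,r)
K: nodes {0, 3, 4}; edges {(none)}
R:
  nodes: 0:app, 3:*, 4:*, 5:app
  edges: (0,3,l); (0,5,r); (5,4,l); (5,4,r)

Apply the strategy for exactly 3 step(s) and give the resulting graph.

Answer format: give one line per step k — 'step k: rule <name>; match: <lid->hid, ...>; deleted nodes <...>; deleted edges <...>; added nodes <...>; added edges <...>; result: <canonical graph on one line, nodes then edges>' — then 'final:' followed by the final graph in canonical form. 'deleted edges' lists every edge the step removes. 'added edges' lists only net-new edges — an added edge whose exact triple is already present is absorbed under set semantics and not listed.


step 1: rule r1; match: 0->5, 1->3, 2->0, 3->1, 4->4; deleted nodes 0, 3; deleted edges (3,0,l); (3,1,r); (5,3,l); (5,4,r); added nodes (none); added edges (5,1,r); (5,4,l); result: nodes: 1:c3, 4:c1, 5:app, 6:c1, 7:c1, 8:app, 9:c1, 11:app, 12:c4, 13:app edges: (5,1,r); (5,4,l); (8,6,l); (8,7,r); (11,8,l); (11,9,r); (13,11,l); (13,12,r)
step 2: rule r1; match: 0->11, 1->8, 2->6, 3->7, 4->9; deleted nodes 6, 8; deleted edges (8,6,l); (8,7,r); (11,8,l); (11,9,r); added nodes (none); added edges (11,7,r); (11,9,l); result: nodes: 1:c3, 4:c1, 5:app, 7:c1, 9:c1, 11:app, 12:c4, 13:app edges: (5,1,r); (5,4,l); (11,7,r); (11,9,l); (13,11,l); (13,12,r)
step 3: rule r1; match: 0->13, 1->11, 2->9, 3->7, 4->12; deleted nodes 9, 11; deleted edges (11,7,r); (11,9,l); (13,11,l); (13,12,r); added nodes (none); added edges (13,7,r); (13,12,l); result: nodes: 1:c3, 4:c1, 5:app, 7:c1, 12:c4, 13:app edges: (5,1,r); (5,4,l); (13,7,r); (13,12,l)
final:
nodes: 1:c3, 4:c1, 5:app, 7:c1, 12:c4, 13:app
edges: (5,1,r); (5,4,l); (13,7,r); (13,12,l)


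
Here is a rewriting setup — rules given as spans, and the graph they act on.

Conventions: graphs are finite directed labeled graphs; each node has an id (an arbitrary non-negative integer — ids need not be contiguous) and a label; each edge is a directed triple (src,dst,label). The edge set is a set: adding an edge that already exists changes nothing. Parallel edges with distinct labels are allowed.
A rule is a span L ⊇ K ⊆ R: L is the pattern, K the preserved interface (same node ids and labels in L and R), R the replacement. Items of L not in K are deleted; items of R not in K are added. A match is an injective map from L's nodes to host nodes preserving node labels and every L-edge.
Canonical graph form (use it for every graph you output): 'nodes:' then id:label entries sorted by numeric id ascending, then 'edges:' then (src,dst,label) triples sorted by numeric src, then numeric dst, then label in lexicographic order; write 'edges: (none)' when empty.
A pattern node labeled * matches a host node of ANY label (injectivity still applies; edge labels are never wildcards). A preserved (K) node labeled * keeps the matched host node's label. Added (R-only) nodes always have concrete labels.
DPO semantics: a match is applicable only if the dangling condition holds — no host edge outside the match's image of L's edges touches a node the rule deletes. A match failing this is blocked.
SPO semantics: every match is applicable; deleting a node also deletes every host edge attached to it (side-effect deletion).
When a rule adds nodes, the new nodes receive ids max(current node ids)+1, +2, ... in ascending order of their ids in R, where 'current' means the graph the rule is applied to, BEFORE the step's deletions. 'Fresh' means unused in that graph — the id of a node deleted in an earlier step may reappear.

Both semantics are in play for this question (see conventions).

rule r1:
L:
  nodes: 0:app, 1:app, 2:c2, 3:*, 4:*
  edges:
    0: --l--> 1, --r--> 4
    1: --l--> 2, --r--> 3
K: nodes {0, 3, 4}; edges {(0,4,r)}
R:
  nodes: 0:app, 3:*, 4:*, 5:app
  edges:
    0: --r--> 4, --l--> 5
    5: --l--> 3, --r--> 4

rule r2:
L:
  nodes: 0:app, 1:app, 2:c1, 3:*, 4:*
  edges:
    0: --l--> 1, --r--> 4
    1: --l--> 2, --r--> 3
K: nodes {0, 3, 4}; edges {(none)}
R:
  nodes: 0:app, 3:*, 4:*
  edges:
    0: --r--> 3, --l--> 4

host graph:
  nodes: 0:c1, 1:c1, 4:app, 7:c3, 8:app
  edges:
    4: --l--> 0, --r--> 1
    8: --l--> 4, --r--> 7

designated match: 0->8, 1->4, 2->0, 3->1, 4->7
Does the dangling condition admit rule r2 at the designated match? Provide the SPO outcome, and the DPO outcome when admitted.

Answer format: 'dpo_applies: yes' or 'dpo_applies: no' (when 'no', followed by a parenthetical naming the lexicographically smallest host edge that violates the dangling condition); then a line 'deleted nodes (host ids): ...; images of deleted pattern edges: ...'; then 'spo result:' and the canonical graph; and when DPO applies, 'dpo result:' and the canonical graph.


dpo_applies: yes
deleted nodes (host ids): 0, 4; images of deleted pattern edges: (4,0,l); (4,1,r); (8,4,l); (8,7,r)
spo result:
nodes: 1:c1, 7:c3, 8:app
edges: (8,1,r); (8,7,l)
dpo result:
nodes: 1:c1, 7:c3, 8:app
edges: (8,1,r); (8,7,l)


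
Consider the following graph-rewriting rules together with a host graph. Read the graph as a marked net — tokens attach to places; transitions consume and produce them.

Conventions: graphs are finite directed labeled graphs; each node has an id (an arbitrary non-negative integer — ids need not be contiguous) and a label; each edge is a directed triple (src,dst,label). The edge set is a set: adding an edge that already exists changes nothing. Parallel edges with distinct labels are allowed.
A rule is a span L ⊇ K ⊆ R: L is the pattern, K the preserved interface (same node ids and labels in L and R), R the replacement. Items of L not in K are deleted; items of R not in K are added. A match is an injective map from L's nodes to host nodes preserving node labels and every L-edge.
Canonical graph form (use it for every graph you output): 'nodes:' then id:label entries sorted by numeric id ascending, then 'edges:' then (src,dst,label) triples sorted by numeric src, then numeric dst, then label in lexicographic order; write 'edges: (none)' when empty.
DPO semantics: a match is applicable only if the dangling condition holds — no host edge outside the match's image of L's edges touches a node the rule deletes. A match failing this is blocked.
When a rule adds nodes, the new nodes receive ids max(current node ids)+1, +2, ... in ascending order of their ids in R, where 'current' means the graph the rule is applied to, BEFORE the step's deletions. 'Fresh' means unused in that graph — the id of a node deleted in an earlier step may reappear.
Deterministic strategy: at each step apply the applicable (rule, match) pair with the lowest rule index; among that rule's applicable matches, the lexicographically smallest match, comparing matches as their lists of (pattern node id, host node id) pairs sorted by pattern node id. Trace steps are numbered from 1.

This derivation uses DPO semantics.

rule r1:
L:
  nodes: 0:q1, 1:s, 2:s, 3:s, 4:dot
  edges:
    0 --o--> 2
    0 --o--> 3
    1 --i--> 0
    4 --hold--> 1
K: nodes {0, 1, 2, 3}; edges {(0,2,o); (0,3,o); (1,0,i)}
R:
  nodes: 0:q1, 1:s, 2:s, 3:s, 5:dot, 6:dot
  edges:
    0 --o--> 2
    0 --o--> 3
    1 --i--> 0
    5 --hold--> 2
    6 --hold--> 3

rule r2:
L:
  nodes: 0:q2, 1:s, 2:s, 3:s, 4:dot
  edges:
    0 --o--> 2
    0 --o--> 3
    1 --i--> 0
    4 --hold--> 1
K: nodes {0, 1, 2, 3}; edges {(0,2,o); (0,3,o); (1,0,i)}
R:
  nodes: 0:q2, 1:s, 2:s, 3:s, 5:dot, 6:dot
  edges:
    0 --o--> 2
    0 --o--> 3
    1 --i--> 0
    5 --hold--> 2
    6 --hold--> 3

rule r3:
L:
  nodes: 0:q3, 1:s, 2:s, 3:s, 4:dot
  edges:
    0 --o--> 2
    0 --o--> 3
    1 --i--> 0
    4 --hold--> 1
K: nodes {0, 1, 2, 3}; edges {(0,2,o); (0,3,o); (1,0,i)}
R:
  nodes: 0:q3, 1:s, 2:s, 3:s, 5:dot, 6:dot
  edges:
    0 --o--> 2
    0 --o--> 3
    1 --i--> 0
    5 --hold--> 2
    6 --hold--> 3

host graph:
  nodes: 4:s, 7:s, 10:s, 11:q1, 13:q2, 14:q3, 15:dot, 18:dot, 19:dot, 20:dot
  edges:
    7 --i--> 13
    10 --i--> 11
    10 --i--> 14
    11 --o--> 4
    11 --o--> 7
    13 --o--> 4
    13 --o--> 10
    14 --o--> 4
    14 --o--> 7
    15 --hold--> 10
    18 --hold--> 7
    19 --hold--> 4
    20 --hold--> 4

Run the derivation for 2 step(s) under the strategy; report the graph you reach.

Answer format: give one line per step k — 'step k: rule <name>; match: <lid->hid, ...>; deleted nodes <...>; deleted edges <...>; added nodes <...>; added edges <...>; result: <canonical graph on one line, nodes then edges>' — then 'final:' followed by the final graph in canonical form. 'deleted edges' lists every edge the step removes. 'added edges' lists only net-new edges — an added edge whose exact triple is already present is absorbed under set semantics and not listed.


step 1: rule r1; match: 0->11, 1->10, 2->4, 3->7, 4->15; deleted nodes 15; deleted edges (15,10,hold); added nodes 21, 22; added edges (21,4,hold); (22,7,hold); result: nodes: 4:s, 7:s, 10:s, 11:q1, 13:q2, 14:q3, 18:dot, 19:dot, 20:dot, 21:dot, 22:dot edges: (7,13,i); (10,11,i); (10,14,i); (11,4,o); (11,7,o); (13,4,o); (13,10,o); (14,4,o); (14,7,o); (18,7,hold); (19,4,hold); (20,4,hold); (21,4,hold); (22,7,hold)
step 2: rule r2; match: 0->13, 1->7, 2->4, 3->10, 4->18; deleted nodes 18; deleted edges (18,7,hold); added nodes 23, 24; added edges (23,4,hold); (24,10,hold); result: nodes: 4:s, 7:s, 10:s, 11:q1, 13:q2, 14:q3, 19:dot, 20:dot, 21:dot, 22:dot, 23:dot, 24:dot edges: (7,13,i); (10,11,i); (10,14,i); (11,4,o); (11,7,o); (13,4,o); (13,10,o); (14,4,o); (14,7,o); (19,4,hold); (20,4,hold); (21,4,hold); (22,7,hold); (23,4,hold); (24,10,hold)
final:
nodes: 4:s, 7:s, 10:s, 11:q1, 13:q2, 14:q3, 19:dot, 20:dot, 21:dot, 22:dot, 23:dot, 24:dot
edges: (7,13,i); (10,11,i); (10,14,i); (11,4,o); (11,7,o); (13,4,o); (13,10,o); (14,4,o); (14,7,o); (19,4,hold); (20,4,hold); (21,4,hold); (22,7,hold); (23,4,hold); (24,10,hold)
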